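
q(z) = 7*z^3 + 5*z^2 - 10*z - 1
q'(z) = 21*z^2 + 10*z - 10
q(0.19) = -2.67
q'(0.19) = -7.34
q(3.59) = 351.42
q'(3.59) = 296.55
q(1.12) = 3.91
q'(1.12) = 27.54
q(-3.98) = -323.31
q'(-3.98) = 282.85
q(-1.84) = -9.28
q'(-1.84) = 42.70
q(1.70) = 30.84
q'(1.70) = 67.69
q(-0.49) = 4.28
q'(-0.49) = -9.86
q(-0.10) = 0.04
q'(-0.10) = -10.79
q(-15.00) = -22351.00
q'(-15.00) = 4565.00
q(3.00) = 203.00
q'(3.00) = 209.00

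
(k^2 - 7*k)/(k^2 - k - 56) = k*(7 - k)/(-k^2 + k + 56)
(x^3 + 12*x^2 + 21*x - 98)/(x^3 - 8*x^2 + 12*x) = (x^2 + 14*x + 49)/(x*(x - 6))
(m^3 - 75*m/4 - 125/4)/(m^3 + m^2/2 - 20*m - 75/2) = (m + 5/2)/(m + 3)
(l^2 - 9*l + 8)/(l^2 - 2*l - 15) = (-l^2 + 9*l - 8)/(-l^2 + 2*l + 15)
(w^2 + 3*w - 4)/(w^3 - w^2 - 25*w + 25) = (w + 4)/(w^2 - 25)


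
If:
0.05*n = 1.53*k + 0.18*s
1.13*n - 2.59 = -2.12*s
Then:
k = 0.0749031175892186 - 0.178957718780728*s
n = 2.29203539823009 - 1.87610619469027*s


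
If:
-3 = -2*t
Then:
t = 3/2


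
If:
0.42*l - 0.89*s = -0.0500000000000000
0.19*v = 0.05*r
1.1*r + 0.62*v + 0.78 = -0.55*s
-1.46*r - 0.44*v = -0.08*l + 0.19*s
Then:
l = -3.19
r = 0.01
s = -1.45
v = 0.00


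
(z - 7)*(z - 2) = z^2 - 9*z + 14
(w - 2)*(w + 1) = w^2 - w - 2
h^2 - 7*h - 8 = (h - 8)*(h + 1)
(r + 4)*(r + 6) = r^2 + 10*r + 24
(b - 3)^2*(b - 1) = b^3 - 7*b^2 + 15*b - 9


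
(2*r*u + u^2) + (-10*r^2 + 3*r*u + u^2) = -10*r^2 + 5*r*u + 2*u^2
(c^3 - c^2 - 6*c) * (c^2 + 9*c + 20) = c^5 + 8*c^4 + 5*c^3 - 74*c^2 - 120*c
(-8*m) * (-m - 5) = 8*m^2 + 40*m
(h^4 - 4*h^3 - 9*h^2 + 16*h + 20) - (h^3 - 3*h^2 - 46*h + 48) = h^4 - 5*h^3 - 6*h^2 + 62*h - 28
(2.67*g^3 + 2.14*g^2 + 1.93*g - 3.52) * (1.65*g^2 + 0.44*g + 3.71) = 4.4055*g^5 + 4.7058*g^4 + 14.0318*g^3 + 2.9806*g^2 + 5.6115*g - 13.0592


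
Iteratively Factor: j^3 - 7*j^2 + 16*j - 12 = (j - 2)*(j^2 - 5*j + 6) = (j - 2)^2*(j - 3)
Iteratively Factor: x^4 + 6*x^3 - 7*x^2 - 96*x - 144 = (x - 4)*(x^3 + 10*x^2 + 33*x + 36) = (x - 4)*(x + 4)*(x^2 + 6*x + 9) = (x - 4)*(x + 3)*(x + 4)*(x + 3)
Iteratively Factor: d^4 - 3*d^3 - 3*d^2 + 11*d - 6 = (d + 2)*(d^3 - 5*d^2 + 7*d - 3) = (d - 1)*(d + 2)*(d^2 - 4*d + 3) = (d - 1)^2*(d + 2)*(d - 3)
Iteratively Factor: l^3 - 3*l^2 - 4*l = (l)*(l^2 - 3*l - 4) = l*(l + 1)*(l - 4)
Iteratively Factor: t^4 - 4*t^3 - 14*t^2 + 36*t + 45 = (t - 3)*(t^3 - t^2 - 17*t - 15) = (t - 3)*(t + 3)*(t^2 - 4*t - 5) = (t - 3)*(t + 1)*(t + 3)*(t - 5)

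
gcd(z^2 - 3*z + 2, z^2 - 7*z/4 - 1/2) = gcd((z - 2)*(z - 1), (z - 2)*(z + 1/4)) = z - 2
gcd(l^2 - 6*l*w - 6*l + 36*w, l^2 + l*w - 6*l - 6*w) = l - 6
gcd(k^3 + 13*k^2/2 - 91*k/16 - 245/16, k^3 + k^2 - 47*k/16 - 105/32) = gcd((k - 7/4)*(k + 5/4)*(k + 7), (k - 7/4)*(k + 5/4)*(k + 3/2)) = k^2 - k/2 - 35/16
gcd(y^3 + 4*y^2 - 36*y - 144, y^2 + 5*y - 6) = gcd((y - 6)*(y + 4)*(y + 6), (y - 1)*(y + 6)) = y + 6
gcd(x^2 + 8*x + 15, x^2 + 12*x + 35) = x + 5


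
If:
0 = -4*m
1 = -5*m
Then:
No Solution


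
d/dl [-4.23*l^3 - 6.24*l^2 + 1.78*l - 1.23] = -12.69*l^2 - 12.48*l + 1.78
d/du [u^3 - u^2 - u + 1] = 3*u^2 - 2*u - 1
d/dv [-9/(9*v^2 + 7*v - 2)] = 9*(18*v + 7)/(9*v^2 + 7*v - 2)^2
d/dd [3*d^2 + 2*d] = 6*d + 2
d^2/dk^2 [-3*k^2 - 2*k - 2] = -6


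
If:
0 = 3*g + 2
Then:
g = -2/3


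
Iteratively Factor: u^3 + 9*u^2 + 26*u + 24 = (u + 3)*(u^2 + 6*u + 8) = (u + 3)*(u + 4)*(u + 2)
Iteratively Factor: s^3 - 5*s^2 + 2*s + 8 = (s + 1)*(s^2 - 6*s + 8) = (s - 4)*(s + 1)*(s - 2)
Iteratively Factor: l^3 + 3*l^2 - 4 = (l + 2)*(l^2 + l - 2) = (l + 2)^2*(l - 1)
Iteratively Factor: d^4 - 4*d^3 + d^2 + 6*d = (d - 2)*(d^3 - 2*d^2 - 3*d) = (d - 2)*(d + 1)*(d^2 - 3*d) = (d - 3)*(d - 2)*(d + 1)*(d)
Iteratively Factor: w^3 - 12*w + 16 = (w - 2)*(w^2 + 2*w - 8) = (w - 2)*(w + 4)*(w - 2)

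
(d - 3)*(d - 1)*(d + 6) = d^3 + 2*d^2 - 21*d + 18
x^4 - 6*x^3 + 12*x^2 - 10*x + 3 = (x - 3)*(x - 1)^3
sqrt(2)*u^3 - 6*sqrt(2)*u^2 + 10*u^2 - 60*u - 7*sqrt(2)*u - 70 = (u - 7)*(u + 5*sqrt(2))*(sqrt(2)*u + sqrt(2))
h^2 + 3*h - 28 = (h - 4)*(h + 7)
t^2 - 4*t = t*(t - 4)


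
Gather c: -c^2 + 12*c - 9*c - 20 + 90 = -c^2 + 3*c + 70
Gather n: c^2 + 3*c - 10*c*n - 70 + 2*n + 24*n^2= c^2 + 3*c + 24*n^2 + n*(2 - 10*c) - 70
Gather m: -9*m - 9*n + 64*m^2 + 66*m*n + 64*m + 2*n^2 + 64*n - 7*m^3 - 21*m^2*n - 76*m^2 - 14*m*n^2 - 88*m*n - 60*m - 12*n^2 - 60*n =-7*m^3 + m^2*(-21*n - 12) + m*(-14*n^2 - 22*n - 5) - 10*n^2 - 5*n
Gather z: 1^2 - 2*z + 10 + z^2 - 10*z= z^2 - 12*z + 11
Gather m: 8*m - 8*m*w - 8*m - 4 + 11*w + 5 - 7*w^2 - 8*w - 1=-8*m*w - 7*w^2 + 3*w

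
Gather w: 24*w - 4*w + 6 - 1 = 20*w + 5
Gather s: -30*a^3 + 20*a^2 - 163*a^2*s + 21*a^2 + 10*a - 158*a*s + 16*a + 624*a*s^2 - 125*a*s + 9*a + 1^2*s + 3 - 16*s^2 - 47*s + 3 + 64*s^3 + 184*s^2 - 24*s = -30*a^3 + 41*a^2 + 35*a + 64*s^3 + s^2*(624*a + 168) + s*(-163*a^2 - 283*a - 70) + 6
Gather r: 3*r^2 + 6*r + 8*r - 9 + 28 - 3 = 3*r^2 + 14*r + 16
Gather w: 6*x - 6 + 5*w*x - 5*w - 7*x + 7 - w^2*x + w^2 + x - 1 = w^2*(1 - x) + w*(5*x - 5)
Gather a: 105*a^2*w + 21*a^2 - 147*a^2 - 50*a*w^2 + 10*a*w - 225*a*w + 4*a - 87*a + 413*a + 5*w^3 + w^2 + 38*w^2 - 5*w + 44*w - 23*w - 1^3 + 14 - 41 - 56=a^2*(105*w - 126) + a*(-50*w^2 - 215*w + 330) + 5*w^3 + 39*w^2 + 16*w - 84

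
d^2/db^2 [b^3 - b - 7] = 6*b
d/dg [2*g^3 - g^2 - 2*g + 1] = 6*g^2 - 2*g - 2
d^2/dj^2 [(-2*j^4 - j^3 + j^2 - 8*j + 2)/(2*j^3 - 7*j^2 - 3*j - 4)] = 4*(-60*j^6 - 144*j^5 + 66*j^4 - 401*j^3 - 219*j^2 + 399*j + 37)/(8*j^9 - 84*j^8 + 258*j^7 - 139*j^6 - 51*j^5 - 633*j^4 - 435*j^3 - 444*j^2 - 144*j - 64)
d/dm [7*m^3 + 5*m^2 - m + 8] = 21*m^2 + 10*m - 1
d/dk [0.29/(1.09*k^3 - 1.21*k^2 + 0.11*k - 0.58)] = (-0.9483*k^2 + 0.7018*k - 0.0319)/(1.09*k^3 - 1.21*k^2 + 0.11*k - 0.58)^2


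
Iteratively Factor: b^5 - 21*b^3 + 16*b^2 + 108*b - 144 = (b - 3)*(b^4 + 3*b^3 - 12*b^2 - 20*b + 48) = (b - 3)*(b + 3)*(b^3 - 12*b + 16) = (b - 3)*(b + 3)*(b + 4)*(b^2 - 4*b + 4) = (b - 3)*(b - 2)*(b + 3)*(b + 4)*(b - 2)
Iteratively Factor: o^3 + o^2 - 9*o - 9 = (o - 3)*(o^2 + 4*o + 3) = (o - 3)*(o + 3)*(o + 1)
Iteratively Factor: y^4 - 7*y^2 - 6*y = (y + 2)*(y^3 - 2*y^2 - 3*y) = (y - 3)*(y + 2)*(y^2 + y) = y*(y - 3)*(y + 2)*(y + 1)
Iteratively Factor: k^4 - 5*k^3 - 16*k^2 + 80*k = (k - 5)*(k^3 - 16*k) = (k - 5)*(k + 4)*(k^2 - 4*k) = k*(k - 5)*(k + 4)*(k - 4)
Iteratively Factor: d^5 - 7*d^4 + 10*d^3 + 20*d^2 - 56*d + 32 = (d + 2)*(d^4 - 9*d^3 + 28*d^2 - 36*d + 16) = (d - 1)*(d + 2)*(d^3 - 8*d^2 + 20*d - 16) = (d - 2)*(d - 1)*(d + 2)*(d^2 - 6*d + 8) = (d - 4)*(d - 2)*(d - 1)*(d + 2)*(d - 2)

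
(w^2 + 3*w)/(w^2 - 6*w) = (w + 3)/(w - 6)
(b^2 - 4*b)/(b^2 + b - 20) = b/(b + 5)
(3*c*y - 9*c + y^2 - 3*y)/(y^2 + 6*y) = (3*c*y - 9*c + y^2 - 3*y)/(y*(y + 6))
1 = 1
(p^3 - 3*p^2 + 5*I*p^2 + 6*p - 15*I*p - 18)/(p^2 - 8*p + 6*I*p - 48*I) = (p^2 - p*(3 + I) + 3*I)/(p - 8)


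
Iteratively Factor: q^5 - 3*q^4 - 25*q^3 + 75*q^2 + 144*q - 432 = (q - 4)*(q^4 + q^3 - 21*q^2 - 9*q + 108) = (q - 4)*(q + 3)*(q^3 - 2*q^2 - 15*q + 36) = (q - 4)*(q + 3)*(q + 4)*(q^2 - 6*q + 9) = (q - 4)*(q - 3)*(q + 3)*(q + 4)*(q - 3)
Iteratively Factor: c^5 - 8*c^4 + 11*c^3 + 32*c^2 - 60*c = (c)*(c^4 - 8*c^3 + 11*c^2 + 32*c - 60) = c*(c - 5)*(c^3 - 3*c^2 - 4*c + 12) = c*(c - 5)*(c - 2)*(c^2 - c - 6) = c*(c - 5)*(c - 2)*(c + 2)*(c - 3)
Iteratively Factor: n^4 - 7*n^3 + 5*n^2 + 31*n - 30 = (n - 5)*(n^3 - 2*n^2 - 5*n + 6) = (n - 5)*(n - 3)*(n^2 + n - 2) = (n - 5)*(n - 3)*(n + 2)*(n - 1)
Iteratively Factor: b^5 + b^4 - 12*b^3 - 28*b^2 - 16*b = (b + 2)*(b^4 - b^3 - 10*b^2 - 8*b) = (b + 2)^2*(b^3 - 3*b^2 - 4*b) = (b - 4)*(b + 2)^2*(b^2 + b) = (b - 4)*(b + 1)*(b + 2)^2*(b)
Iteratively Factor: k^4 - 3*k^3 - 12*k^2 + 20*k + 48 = (k - 3)*(k^3 - 12*k - 16) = (k - 3)*(k + 2)*(k^2 - 2*k - 8) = (k - 3)*(k + 2)^2*(k - 4)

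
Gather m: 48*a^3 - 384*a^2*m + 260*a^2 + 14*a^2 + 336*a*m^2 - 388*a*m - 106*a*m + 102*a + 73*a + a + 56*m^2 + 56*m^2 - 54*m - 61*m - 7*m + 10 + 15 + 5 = 48*a^3 + 274*a^2 + 176*a + m^2*(336*a + 112) + m*(-384*a^2 - 494*a - 122) + 30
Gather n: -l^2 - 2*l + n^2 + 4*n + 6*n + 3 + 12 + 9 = -l^2 - 2*l + n^2 + 10*n + 24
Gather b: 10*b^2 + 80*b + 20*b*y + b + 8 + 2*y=10*b^2 + b*(20*y + 81) + 2*y + 8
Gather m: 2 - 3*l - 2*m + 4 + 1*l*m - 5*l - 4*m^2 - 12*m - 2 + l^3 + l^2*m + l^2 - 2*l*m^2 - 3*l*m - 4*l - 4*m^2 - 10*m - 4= l^3 + l^2 - 12*l + m^2*(-2*l - 8) + m*(l^2 - 2*l - 24)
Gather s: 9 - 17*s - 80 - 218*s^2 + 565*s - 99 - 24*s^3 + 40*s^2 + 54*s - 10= -24*s^3 - 178*s^2 + 602*s - 180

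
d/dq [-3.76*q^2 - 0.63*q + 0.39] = -7.52*q - 0.63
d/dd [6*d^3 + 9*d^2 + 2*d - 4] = 18*d^2 + 18*d + 2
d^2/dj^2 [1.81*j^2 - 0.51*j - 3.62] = 3.62000000000000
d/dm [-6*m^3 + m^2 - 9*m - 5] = -18*m^2 + 2*m - 9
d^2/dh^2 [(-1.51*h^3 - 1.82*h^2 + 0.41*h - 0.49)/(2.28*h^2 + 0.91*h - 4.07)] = (1.4210854715202e-14*h^4 - 18.710294*h^3 - 83.061006*h^2 - 133.35009*h - 67.164748)/(11.852352*h^6 + 14.191632*h^5 - 57.80826*h^4 - 49.913045*h^3 + 103.192815*h^2 + 45.222177*h - 67.419143)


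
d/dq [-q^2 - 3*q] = -2*q - 3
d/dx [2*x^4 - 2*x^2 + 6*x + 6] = 8*x^3 - 4*x + 6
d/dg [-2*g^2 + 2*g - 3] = 2 - 4*g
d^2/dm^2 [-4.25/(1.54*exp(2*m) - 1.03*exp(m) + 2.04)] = (-4.25*(3.08*exp(m) - 1.03)*(6.16*exp(m) - 2.06)*exp(m) + (26.18*exp(m) - 4.3775)*(1.54*exp(2*m) - 1.03*exp(m) + 2.04))*exp(m)/(1.54*exp(2*m) - 1.03*exp(m) + 2.04)^3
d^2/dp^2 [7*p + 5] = 0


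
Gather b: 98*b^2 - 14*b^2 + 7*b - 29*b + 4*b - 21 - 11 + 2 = 84*b^2 - 18*b - 30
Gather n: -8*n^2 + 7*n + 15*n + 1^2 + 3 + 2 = -8*n^2 + 22*n + 6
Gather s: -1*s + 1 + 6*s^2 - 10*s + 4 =6*s^2 - 11*s + 5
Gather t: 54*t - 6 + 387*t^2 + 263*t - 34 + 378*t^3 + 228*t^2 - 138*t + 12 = 378*t^3 + 615*t^2 + 179*t - 28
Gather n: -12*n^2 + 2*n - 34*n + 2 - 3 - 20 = -12*n^2 - 32*n - 21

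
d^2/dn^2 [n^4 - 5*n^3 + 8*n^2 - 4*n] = 12*n^2 - 30*n + 16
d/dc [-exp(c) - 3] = -exp(c)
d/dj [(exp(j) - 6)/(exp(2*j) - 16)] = (-2*(exp(j) - 6)*exp(j) + exp(2*j) - 16)*exp(j)/(exp(2*j) - 16)^2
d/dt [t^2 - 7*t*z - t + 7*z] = 2*t - 7*z - 1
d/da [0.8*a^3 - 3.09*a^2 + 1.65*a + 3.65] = 2.4*a^2 - 6.18*a + 1.65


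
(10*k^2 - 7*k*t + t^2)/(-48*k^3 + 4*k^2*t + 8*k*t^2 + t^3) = (-5*k + t)/(24*k^2 + 10*k*t + t^2)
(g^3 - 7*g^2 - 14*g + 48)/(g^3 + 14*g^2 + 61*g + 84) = (g^2 - 10*g + 16)/(g^2 + 11*g + 28)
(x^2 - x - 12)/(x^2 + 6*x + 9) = (x - 4)/(x + 3)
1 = 1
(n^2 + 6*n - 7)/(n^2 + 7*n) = (n - 1)/n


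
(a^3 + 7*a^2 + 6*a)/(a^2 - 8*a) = (a^2 + 7*a + 6)/(a - 8)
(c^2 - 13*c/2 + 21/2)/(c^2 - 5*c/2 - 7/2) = (c - 3)/(c + 1)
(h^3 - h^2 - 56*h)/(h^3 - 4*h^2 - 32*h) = (h + 7)/(h + 4)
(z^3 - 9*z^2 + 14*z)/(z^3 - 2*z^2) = (z - 7)/z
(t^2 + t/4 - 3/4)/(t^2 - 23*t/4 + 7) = (4*t^2 + t - 3)/(4*t^2 - 23*t + 28)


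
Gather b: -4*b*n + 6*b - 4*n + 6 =b*(6 - 4*n) - 4*n + 6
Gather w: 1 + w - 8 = w - 7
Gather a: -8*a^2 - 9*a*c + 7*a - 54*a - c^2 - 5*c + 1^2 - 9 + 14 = -8*a^2 + a*(-9*c - 47) - c^2 - 5*c + 6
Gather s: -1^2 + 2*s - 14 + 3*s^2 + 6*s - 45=3*s^2 + 8*s - 60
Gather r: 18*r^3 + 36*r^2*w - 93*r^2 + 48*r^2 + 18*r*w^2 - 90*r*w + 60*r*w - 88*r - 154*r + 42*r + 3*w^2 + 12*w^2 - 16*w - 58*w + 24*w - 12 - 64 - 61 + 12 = 18*r^3 + r^2*(36*w - 45) + r*(18*w^2 - 30*w - 200) + 15*w^2 - 50*w - 125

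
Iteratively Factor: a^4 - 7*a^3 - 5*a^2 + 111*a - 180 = (a + 4)*(a^3 - 11*a^2 + 39*a - 45) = (a - 3)*(a + 4)*(a^2 - 8*a + 15) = (a - 5)*(a - 3)*(a + 4)*(a - 3)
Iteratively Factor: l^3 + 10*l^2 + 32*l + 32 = (l + 4)*(l^2 + 6*l + 8) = (l + 2)*(l + 4)*(l + 4)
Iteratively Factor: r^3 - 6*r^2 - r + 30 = (r - 5)*(r^2 - r - 6) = (r - 5)*(r + 2)*(r - 3)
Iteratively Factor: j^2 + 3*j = (j + 3)*(j)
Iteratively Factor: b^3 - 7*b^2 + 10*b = (b)*(b^2 - 7*b + 10) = b*(b - 5)*(b - 2)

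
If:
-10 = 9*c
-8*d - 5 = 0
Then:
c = -10/9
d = -5/8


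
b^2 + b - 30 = (b - 5)*(b + 6)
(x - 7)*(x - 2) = x^2 - 9*x + 14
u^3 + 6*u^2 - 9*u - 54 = (u - 3)*(u + 3)*(u + 6)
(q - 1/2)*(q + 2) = q^2 + 3*q/2 - 1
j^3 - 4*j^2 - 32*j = j*(j - 8)*(j + 4)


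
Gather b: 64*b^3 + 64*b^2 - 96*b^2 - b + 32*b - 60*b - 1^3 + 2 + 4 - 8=64*b^3 - 32*b^2 - 29*b - 3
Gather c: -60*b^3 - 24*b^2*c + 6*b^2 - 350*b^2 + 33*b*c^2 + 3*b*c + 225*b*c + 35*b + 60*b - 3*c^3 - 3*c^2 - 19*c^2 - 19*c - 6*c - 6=-60*b^3 - 344*b^2 + 95*b - 3*c^3 + c^2*(33*b - 22) + c*(-24*b^2 + 228*b - 25) - 6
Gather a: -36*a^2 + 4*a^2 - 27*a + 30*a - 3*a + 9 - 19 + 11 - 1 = -32*a^2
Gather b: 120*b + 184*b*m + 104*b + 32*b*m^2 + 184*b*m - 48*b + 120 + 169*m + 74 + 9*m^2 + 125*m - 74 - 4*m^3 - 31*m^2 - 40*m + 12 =b*(32*m^2 + 368*m + 176) - 4*m^3 - 22*m^2 + 254*m + 132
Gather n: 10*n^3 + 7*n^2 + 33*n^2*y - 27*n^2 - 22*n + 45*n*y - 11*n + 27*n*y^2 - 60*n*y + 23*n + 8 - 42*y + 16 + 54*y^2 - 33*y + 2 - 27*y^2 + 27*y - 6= 10*n^3 + n^2*(33*y - 20) + n*(27*y^2 - 15*y - 10) + 27*y^2 - 48*y + 20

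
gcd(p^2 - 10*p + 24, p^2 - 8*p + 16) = p - 4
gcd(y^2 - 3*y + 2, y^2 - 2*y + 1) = y - 1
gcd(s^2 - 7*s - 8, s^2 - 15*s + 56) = s - 8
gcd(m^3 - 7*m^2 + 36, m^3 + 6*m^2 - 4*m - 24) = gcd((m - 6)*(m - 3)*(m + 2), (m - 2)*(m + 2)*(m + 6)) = m + 2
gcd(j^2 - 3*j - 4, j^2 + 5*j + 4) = j + 1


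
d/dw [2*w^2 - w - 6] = 4*w - 1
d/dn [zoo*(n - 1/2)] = zoo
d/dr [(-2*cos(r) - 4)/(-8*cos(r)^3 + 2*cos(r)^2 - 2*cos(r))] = (31*sin(r)/2 + 23*sin(3*r)/2 + 2*sin(4*r))/((cos(2*r) + 1)*(cos(r) - 2*cos(2*r) - 3)^2)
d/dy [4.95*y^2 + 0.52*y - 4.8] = 9.9*y + 0.52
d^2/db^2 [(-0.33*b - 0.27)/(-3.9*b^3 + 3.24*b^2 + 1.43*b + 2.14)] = (30.1158*b^5 + 24.26112*b^4 - 43.978284*b^3 + 41.021532*b^2 + 7.297776*b - 4.65963)/(59.319*b^9 - 147.8412*b^8 + 57.57102*b^7 - 23.243544*b^6 + 141.136866*b^5 - 15.66234*b^4 - 8.833175*b^3 - 57.64197*b^2 - 19.646484*b - 9.800344)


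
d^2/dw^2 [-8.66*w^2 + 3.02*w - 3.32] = -17.3200000000000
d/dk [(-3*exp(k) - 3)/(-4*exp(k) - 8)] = 3*exp(k)/(4*(exp(k) + 2)^2)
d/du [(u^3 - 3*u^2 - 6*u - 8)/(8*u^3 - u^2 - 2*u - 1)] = (23*u^4 + 92*u^3 + 189*u^2 - 10*u - 10)/(64*u^6 - 16*u^5 - 31*u^4 - 12*u^3 + 6*u^2 + 4*u + 1)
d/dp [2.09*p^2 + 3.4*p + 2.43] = 4.18*p + 3.4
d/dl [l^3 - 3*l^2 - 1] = 3*l*(l - 2)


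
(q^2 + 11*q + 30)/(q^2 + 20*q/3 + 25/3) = 3*(q + 6)/(3*q + 5)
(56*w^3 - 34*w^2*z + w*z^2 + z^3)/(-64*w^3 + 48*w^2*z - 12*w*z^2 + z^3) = (-14*w^2 + 5*w*z + z^2)/(16*w^2 - 8*w*z + z^2)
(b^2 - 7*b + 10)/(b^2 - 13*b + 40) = (b - 2)/(b - 8)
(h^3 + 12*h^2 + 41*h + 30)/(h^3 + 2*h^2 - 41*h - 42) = (h^2 + 11*h + 30)/(h^2 + h - 42)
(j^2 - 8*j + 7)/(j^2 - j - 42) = (j - 1)/(j + 6)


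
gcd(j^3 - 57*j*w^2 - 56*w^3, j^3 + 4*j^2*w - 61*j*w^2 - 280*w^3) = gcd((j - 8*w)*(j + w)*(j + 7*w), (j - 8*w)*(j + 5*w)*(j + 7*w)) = -j^2 + j*w + 56*w^2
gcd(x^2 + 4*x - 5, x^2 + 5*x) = x + 5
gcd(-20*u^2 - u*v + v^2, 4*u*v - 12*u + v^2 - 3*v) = 4*u + v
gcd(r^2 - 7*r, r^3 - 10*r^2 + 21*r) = r^2 - 7*r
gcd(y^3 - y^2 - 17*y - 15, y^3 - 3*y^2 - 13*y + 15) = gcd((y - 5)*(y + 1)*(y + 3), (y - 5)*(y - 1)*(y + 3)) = y^2 - 2*y - 15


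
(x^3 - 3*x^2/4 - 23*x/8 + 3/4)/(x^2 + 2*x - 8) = (8*x^2 + 10*x - 3)/(8*(x + 4))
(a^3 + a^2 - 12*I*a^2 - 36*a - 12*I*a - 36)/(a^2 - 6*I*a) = a + 1 - 6*I - 6*I/a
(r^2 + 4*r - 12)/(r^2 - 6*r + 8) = (r + 6)/(r - 4)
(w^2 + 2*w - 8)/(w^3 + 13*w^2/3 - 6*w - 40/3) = 3*(w + 4)/(3*w^2 + 19*w + 20)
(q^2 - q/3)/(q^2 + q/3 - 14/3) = q*(3*q - 1)/(3*q^2 + q - 14)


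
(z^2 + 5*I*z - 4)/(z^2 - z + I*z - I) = (z + 4*I)/(z - 1)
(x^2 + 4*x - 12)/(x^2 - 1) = (x^2 + 4*x - 12)/(x^2 - 1)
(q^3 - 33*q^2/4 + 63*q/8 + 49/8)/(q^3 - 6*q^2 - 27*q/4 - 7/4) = (4*q - 7)/(2*(2*q + 1))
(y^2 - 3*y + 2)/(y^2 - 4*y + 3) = (y - 2)/(y - 3)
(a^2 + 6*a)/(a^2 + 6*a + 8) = a*(a + 6)/(a^2 + 6*a + 8)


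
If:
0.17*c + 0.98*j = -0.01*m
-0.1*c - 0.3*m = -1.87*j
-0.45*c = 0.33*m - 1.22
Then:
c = 110.00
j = -17.59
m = -146.31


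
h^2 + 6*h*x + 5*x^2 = (h + x)*(h + 5*x)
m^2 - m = m*(m - 1)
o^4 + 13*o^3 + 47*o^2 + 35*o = o*(o + 1)*(o + 5)*(o + 7)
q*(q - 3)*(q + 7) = q^3 + 4*q^2 - 21*q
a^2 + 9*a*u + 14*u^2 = (a + 2*u)*(a + 7*u)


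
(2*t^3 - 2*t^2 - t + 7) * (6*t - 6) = 12*t^4 - 24*t^3 + 6*t^2 + 48*t - 42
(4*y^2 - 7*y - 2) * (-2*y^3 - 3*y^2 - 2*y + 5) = -8*y^5 + 2*y^4 + 17*y^3 + 40*y^2 - 31*y - 10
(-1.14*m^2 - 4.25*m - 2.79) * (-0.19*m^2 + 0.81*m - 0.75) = 0.2166*m^4 - 0.1159*m^3 - 2.0574*m^2 + 0.9276*m + 2.0925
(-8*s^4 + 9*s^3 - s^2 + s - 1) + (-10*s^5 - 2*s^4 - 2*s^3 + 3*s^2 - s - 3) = -10*s^5 - 10*s^4 + 7*s^3 + 2*s^2 - 4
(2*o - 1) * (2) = 4*o - 2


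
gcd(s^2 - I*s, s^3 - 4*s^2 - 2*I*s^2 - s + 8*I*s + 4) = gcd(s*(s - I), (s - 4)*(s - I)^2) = s - I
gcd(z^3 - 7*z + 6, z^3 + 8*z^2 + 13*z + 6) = 1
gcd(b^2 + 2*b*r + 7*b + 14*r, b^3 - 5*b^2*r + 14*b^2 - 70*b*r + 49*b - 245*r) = b + 7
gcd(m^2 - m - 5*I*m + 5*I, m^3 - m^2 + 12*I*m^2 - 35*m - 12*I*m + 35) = m - 1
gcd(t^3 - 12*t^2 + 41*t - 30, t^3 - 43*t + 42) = t^2 - 7*t + 6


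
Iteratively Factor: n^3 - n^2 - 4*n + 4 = (n + 2)*(n^2 - 3*n + 2) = (n - 2)*(n + 2)*(n - 1)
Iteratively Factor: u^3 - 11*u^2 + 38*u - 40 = (u - 2)*(u^2 - 9*u + 20) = (u - 4)*(u - 2)*(u - 5)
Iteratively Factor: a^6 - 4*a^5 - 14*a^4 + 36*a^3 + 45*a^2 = (a)*(a^5 - 4*a^4 - 14*a^3 + 36*a^2 + 45*a) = a*(a + 3)*(a^4 - 7*a^3 + 7*a^2 + 15*a) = a*(a - 5)*(a + 3)*(a^3 - 2*a^2 - 3*a) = a*(a - 5)*(a + 1)*(a + 3)*(a^2 - 3*a) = a*(a - 5)*(a - 3)*(a + 1)*(a + 3)*(a)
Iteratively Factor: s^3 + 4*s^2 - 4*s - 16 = (s - 2)*(s^2 + 6*s + 8) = (s - 2)*(s + 4)*(s + 2)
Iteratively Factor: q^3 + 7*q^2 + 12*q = (q)*(q^2 + 7*q + 12) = q*(q + 4)*(q + 3)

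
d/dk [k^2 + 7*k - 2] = 2*k + 7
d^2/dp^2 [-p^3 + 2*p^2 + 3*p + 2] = 4 - 6*p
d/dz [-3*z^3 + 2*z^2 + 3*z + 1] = -9*z^2 + 4*z + 3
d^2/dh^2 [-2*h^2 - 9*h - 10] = -4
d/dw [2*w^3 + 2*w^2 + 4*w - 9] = 6*w^2 + 4*w + 4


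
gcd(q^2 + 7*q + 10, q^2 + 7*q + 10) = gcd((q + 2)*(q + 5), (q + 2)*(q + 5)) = q^2 + 7*q + 10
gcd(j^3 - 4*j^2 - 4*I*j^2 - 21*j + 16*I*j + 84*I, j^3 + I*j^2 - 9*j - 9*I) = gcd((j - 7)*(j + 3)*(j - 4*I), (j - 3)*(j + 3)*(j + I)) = j + 3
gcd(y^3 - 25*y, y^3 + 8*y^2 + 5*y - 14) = 1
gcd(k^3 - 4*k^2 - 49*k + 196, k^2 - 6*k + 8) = k - 4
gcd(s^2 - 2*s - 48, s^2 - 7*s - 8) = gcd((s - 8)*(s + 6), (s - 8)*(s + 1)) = s - 8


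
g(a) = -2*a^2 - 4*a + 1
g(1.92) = -14.05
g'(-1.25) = 1.00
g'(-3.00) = 8.00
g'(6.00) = -28.00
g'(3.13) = -16.52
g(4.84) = -65.21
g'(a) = -4*a - 4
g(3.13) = -31.11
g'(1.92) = -11.68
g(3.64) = -40.06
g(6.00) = -95.00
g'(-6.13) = 20.52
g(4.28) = -52.76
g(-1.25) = 2.88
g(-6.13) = -49.63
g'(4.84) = -23.36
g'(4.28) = -21.12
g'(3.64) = -18.56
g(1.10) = -5.82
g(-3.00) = -5.00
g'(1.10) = -8.40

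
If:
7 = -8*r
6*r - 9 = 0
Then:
No Solution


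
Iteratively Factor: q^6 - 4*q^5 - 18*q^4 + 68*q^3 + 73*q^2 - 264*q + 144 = (q - 4)*(q^5 - 18*q^3 - 4*q^2 + 57*q - 36) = (q - 4)*(q + 3)*(q^4 - 3*q^3 - 9*q^2 + 23*q - 12) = (q - 4)*(q + 3)^2*(q^3 - 6*q^2 + 9*q - 4) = (q - 4)*(q - 1)*(q + 3)^2*(q^2 - 5*q + 4) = (q - 4)*(q - 1)^2*(q + 3)^2*(q - 4)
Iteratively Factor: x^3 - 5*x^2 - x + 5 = (x - 5)*(x^2 - 1) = (x - 5)*(x + 1)*(x - 1)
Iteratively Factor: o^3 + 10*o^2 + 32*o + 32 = (o + 2)*(o^2 + 8*o + 16) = (o + 2)*(o + 4)*(o + 4)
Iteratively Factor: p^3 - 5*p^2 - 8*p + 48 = (p - 4)*(p^2 - p - 12) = (p - 4)^2*(p + 3)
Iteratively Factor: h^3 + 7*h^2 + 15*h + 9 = (h + 3)*(h^2 + 4*h + 3) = (h + 3)^2*(h + 1)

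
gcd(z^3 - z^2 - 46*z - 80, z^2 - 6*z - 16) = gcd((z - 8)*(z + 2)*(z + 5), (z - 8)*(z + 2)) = z^2 - 6*z - 16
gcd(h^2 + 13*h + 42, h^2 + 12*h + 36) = h + 6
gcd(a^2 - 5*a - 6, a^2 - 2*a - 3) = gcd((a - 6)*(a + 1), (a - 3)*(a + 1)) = a + 1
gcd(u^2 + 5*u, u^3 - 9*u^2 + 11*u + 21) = 1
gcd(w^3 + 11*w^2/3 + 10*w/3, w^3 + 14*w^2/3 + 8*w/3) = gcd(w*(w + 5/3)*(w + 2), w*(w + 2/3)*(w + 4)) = w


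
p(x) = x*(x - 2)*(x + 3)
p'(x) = x*(x - 2) + x*(x + 3) + (x - 2)*(x + 3) = 3*x^2 + 2*x - 6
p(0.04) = -0.24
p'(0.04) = -5.92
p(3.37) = 29.41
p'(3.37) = 34.81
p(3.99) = 55.50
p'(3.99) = 49.74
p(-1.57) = 8.02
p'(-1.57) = -1.75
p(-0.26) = 1.61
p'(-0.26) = -6.32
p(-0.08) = 0.49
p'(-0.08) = -6.14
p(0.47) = -2.50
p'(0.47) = -4.40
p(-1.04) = 6.20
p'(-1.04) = -4.84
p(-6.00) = -144.00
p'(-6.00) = 90.00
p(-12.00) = -1512.00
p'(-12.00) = 402.00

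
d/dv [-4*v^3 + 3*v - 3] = 3 - 12*v^2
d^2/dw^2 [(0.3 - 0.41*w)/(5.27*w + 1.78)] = 24.355832/(5.27*w + 1.78)^3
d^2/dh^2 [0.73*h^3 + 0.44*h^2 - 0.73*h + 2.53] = 4.38*h + 0.88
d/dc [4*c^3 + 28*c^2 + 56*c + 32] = 12*c^2 + 56*c + 56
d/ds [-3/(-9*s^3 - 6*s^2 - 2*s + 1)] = 3*(-27*s^2 - 12*s - 2)/(9*s^3 + 6*s^2 + 2*s - 1)^2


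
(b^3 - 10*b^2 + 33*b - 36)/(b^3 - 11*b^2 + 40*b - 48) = (b - 3)/(b - 4)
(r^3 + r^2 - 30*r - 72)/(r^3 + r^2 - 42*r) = (r^2 + 7*r + 12)/(r*(r + 7))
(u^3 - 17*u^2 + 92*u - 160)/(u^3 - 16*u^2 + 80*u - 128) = (u - 5)/(u - 4)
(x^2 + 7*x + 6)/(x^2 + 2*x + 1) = (x + 6)/(x + 1)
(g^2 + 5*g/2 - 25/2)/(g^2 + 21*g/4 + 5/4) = 2*(2*g - 5)/(4*g + 1)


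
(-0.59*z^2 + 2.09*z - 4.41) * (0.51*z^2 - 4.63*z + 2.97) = -0.3009*z^4 + 3.7976*z^3 - 13.6781*z^2 + 26.6256*z - 13.0977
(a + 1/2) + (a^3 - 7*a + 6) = a^3 - 6*a + 13/2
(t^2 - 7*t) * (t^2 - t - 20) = t^4 - 8*t^3 - 13*t^2 + 140*t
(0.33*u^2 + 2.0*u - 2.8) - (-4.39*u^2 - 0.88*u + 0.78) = 4.72*u^2 + 2.88*u - 3.58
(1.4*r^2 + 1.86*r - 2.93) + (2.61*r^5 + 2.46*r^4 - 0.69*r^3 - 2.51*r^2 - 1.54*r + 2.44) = 2.61*r^5 + 2.46*r^4 - 0.69*r^3 - 1.11*r^2 + 0.32*r - 0.49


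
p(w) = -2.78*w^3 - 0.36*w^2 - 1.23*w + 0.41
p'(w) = -8.34*w^2 - 0.72*w - 1.23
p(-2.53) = 46.24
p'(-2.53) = -52.79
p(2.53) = -50.03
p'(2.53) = -56.44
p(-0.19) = 0.65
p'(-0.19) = -1.39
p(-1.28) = 7.22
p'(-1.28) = -13.97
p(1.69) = -16.12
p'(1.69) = -26.27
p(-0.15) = 0.60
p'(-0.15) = -1.31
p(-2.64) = 52.30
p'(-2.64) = -57.46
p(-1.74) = 16.11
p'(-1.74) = -25.23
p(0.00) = 0.41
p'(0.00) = -1.23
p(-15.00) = 9320.36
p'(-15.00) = -1866.93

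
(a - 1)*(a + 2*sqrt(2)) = a^2 - a + 2*sqrt(2)*a - 2*sqrt(2)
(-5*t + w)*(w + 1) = -5*t*w - 5*t + w^2 + w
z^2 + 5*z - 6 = (z - 1)*(z + 6)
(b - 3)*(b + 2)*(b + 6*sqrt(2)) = b^3 - b^2 + 6*sqrt(2)*b^2 - 6*sqrt(2)*b - 6*b - 36*sqrt(2)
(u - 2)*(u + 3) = u^2 + u - 6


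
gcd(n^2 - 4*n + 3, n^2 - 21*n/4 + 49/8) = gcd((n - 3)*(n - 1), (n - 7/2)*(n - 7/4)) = 1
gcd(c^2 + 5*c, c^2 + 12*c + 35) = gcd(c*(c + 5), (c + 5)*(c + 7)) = c + 5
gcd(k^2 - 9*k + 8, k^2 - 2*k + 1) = k - 1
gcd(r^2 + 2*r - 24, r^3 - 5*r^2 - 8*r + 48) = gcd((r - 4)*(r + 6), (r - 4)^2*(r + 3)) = r - 4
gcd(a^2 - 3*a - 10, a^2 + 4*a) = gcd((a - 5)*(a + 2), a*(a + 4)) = 1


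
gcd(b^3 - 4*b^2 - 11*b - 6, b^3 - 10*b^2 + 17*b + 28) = b + 1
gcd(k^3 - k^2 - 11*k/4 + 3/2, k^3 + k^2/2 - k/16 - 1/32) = 1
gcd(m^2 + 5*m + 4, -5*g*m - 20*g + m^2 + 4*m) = m + 4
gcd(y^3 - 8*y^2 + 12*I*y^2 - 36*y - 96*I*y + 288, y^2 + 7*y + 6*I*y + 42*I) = y + 6*I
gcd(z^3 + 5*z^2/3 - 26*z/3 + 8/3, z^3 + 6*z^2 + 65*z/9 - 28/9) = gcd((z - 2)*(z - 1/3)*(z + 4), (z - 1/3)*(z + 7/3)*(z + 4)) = z^2 + 11*z/3 - 4/3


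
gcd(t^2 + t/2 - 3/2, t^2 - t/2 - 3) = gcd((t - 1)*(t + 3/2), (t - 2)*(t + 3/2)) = t + 3/2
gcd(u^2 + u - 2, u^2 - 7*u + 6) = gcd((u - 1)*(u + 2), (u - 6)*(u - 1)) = u - 1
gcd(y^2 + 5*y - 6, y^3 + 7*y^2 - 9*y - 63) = 1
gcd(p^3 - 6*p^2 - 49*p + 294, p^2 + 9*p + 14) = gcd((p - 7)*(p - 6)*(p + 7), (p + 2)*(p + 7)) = p + 7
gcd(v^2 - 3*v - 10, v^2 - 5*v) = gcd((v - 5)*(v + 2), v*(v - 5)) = v - 5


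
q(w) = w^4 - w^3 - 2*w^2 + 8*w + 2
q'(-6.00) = -940.00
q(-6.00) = 1394.00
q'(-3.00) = -115.00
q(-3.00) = 68.00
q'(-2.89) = -102.05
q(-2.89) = 56.07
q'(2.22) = 28.10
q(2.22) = 23.25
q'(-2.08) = -32.65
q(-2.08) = 4.42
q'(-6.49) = -1185.84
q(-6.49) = 1913.30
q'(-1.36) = -2.17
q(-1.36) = -6.64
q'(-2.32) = -48.82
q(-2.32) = 14.13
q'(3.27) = 102.70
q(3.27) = 86.15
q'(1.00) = 5.00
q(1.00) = 8.00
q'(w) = 4*w^3 - 3*w^2 - 4*w + 8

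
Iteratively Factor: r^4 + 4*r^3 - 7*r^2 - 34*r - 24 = (r + 4)*(r^3 - 7*r - 6) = (r + 1)*(r + 4)*(r^2 - r - 6) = (r + 1)*(r + 2)*(r + 4)*(r - 3)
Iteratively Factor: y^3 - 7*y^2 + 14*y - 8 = (y - 1)*(y^2 - 6*y + 8) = (y - 2)*(y - 1)*(y - 4)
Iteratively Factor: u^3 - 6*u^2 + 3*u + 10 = (u - 2)*(u^2 - 4*u - 5) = (u - 5)*(u - 2)*(u + 1)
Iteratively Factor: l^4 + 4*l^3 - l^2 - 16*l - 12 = (l + 2)*(l^3 + 2*l^2 - 5*l - 6) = (l + 2)*(l + 3)*(l^2 - l - 2) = (l + 1)*(l + 2)*(l + 3)*(l - 2)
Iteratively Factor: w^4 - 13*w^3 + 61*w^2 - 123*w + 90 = (w - 3)*(w^3 - 10*w^2 + 31*w - 30) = (w - 3)*(w - 2)*(w^2 - 8*w + 15) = (w - 5)*(w - 3)*(w - 2)*(w - 3)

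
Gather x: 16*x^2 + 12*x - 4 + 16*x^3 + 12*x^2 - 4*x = 16*x^3 + 28*x^2 + 8*x - 4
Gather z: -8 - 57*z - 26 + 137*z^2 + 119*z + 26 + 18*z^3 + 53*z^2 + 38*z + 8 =18*z^3 + 190*z^2 + 100*z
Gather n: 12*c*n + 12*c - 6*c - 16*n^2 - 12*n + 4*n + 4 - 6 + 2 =6*c - 16*n^2 + n*(12*c - 8)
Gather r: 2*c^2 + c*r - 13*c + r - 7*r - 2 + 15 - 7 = 2*c^2 - 13*c + r*(c - 6) + 6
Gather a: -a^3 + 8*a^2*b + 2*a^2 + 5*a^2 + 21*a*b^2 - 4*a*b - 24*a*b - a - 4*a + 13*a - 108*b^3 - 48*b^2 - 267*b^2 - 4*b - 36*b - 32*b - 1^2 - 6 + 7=-a^3 + a^2*(8*b + 7) + a*(21*b^2 - 28*b + 8) - 108*b^3 - 315*b^2 - 72*b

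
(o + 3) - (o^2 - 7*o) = -o^2 + 8*o + 3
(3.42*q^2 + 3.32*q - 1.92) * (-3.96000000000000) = -13.5432*q^2 - 13.1472*q + 7.6032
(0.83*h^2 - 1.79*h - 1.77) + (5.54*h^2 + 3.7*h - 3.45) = 6.37*h^2 + 1.91*h - 5.22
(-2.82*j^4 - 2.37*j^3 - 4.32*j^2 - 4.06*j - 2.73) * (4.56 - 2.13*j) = 6.0066*j^5 - 7.8111*j^4 - 1.6056*j^3 - 11.0514*j^2 - 12.6987*j - 12.4488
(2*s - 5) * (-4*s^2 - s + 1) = -8*s^3 + 18*s^2 + 7*s - 5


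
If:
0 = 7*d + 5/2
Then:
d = -5/14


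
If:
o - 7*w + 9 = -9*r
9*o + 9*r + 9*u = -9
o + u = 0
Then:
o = 7*w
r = -1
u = -7*w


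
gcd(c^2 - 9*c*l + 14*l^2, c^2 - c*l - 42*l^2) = c - 7*l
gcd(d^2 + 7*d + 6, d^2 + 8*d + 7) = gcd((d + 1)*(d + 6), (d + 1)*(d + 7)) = d + 1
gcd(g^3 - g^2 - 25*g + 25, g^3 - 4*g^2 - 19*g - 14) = 1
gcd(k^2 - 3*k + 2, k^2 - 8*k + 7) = k - 1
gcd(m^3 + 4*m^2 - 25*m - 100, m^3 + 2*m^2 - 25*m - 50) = m^2 - 25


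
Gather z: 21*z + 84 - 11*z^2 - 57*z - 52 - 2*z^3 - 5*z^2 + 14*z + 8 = -2*z^3 - 16*z^2 - 22*z + 40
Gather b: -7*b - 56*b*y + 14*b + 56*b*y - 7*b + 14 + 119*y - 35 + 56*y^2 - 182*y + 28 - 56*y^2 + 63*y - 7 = 0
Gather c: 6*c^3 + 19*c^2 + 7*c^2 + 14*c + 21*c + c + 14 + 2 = 6*c^3 + 26*c^2 + 36*c + 16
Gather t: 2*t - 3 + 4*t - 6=6*t - 9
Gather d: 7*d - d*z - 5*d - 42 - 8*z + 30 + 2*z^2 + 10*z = d*(2 - z) + 2*z^2 + 2*z - 12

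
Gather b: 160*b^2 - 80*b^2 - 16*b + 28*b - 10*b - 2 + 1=80*b^2 + 2*b - 1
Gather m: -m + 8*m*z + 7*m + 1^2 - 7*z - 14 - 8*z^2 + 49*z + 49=m*(8*z + 6) - 8*z^2 + 42*z + 36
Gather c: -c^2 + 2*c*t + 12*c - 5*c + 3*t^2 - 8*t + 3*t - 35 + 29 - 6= -c^2 + c*(2*t + 7) + 3*t^2 - 5*t - 12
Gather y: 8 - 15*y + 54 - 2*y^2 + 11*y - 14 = -2*y^2 - 4*y + 48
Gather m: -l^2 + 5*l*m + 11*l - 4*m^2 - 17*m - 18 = -l^2 + 11*l - 4*m^2 + m*(5*l - 17) - 18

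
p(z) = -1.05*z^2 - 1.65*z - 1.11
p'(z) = -2.1*z - 1.65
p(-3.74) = -9.63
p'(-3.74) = 6.20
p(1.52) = -6.04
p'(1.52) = -4.84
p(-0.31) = -0.70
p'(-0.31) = -1.00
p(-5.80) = -26.86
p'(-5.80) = 10.53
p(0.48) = -2.14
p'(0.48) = -2.66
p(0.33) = -1.77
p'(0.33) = -2.34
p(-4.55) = -15.34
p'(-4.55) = 7.90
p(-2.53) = -3.66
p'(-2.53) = 3.66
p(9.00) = -101.01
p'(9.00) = -20.55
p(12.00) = -172.11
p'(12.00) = -26.85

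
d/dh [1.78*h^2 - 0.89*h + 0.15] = 3.56*h - 0.89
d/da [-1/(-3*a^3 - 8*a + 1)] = (-9*a^2 - 8)/(3*a^3 + 8*a - 1)^2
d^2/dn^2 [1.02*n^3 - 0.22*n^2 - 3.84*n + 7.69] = 6.12*n - 0.44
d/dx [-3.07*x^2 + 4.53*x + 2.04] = 4.53 - 6.14*x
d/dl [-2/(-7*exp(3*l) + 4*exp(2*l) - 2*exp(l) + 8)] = (-42*exp(2*l) + 16*exp(l) - 4)*exp(l)/(7*exp(3*l) - 4*exp(2*l) + 2*exp(l) - 8)^2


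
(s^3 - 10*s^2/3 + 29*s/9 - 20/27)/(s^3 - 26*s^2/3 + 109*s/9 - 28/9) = (s - 5/3)/(s - 7)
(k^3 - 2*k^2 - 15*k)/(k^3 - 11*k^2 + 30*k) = (k + 3)/(k - 6)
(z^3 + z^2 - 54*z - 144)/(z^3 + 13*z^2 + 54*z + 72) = (z - 8)/(z + 4)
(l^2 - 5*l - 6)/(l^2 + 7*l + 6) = (l - 6)/(l + 6)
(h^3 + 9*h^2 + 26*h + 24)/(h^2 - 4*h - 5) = (h^3 + 9*h^2 + 26*h + 24)/(h^2 - 4*h - 5)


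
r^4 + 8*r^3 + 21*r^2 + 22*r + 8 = (r + 1)^2*(r + 2)*(r + 4)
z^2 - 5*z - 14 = (z - 7)*(z + 2)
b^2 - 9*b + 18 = (b - 6)*(b - 3)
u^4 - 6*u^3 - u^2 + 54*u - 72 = (u - 4)*(u - 3)*(u - 2)*(u + 3)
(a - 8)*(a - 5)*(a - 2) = a^3 - 15*a^2 + 66*a - 80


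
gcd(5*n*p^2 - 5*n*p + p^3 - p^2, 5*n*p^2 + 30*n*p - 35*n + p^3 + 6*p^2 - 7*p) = 5*n*p - 5*n + p^2 - p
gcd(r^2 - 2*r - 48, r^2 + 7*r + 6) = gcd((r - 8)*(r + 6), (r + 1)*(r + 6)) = r + 6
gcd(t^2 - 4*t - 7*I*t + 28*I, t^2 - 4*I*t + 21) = t - 7*I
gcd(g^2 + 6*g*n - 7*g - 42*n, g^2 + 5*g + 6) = 1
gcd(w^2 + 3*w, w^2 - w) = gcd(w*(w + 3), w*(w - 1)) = w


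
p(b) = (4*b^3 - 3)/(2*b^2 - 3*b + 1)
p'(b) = 12*b^2/(2*b^2 - 3*b + 1) + (3 - 4*b)*(4*b^3 - 3)/(2*b^2 - 3*b + 1)^2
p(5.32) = 14.39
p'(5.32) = 1.84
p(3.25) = 10.85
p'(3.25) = 1.47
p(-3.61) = -5.05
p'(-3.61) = 1.80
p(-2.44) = -3.02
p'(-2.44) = 1.63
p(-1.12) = -1.25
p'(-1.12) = 0.82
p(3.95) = 11.96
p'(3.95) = 1.68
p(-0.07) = -2.46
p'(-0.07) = -6.57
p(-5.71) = -8.97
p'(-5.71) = 1.91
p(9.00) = 21.42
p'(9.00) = 1.95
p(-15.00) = -27.22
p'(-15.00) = 1.99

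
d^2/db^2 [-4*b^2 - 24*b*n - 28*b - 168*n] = -8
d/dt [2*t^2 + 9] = 4*t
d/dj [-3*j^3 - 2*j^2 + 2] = j*(-9*j - 4)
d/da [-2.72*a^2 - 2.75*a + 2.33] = -5.44*a - 2.75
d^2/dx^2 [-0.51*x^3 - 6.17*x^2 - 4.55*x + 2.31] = -3.06*x - 12.34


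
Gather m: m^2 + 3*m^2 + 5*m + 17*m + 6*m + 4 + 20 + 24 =4*m^2 + 28*m + 48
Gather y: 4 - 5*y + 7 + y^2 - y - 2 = y^2 - 6*y + 9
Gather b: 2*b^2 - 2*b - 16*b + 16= 2*b^2 - 18*b + 16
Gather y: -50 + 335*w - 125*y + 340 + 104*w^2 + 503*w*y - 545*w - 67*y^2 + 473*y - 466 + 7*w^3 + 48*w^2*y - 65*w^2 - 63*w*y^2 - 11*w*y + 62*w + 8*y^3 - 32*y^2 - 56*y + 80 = 7*w^3 + 39*w^2 - 148*w + 8*y^3 + y^2*(-63*w - 99) + y*(48*w^2 + 492*w + 292) - 96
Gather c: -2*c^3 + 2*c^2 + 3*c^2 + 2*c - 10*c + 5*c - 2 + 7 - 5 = -2*c^3 + 5*c^2 - 3*c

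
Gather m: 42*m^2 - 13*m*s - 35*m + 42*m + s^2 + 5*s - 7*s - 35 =42*m^2 + m*(7 - 13*s) + s^2 - 2*s - 35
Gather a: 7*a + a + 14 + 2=8*a + 16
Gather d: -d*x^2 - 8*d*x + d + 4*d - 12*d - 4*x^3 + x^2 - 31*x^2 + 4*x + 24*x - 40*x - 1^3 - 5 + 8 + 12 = d*(-x^2 - 8*x - 7) - 4*x^3 - 30*x^2 - 12*x + 14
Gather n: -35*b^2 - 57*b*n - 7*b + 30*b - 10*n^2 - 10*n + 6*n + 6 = -35*b^2 + 23*b - 10*n^2 + n*(-57*b - 4) + 6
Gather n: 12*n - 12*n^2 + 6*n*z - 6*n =-12*n^2 + n*(6*z + 6)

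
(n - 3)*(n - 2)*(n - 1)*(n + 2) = n^4 - 4*n^3 - n^2 + 16*n - 12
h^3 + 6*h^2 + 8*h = h*(h + 2)*(h + 4)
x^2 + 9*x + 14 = (x + 2)*(x + 7)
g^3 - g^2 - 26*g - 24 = (g - 6)*(g + 1)*(g + 4)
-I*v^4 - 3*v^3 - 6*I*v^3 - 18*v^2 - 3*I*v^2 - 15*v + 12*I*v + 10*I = (v + 5)*(v - 2*I)*(v - I)*(-I*v - I)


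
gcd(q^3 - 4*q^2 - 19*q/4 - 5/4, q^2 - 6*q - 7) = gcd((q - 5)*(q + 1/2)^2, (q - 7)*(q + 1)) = 1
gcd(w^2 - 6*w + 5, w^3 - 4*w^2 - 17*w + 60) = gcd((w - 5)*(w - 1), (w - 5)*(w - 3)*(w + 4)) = w - 5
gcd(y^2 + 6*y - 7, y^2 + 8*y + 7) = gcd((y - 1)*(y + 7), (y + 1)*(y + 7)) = y + 7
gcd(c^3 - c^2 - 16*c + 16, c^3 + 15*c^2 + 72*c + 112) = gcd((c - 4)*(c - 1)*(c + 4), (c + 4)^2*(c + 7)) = c + 4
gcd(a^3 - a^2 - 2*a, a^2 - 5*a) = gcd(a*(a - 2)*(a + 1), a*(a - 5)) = a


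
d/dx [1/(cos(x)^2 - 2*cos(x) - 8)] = 2*(cos(x) - 1)*sin(x)/(sin(x)^2 + 2*cos(x) + 7)^2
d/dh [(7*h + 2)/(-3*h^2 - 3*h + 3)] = (-7*h^2 - 7*h + (2*h + 1)*(7*h + 2) + 7)/(3*(h^2 + h - 1)^2)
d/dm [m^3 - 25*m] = 3*m^2 - 25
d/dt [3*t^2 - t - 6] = 6*t - 1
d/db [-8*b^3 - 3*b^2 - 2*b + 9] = -24*b^2 - 6*b - 2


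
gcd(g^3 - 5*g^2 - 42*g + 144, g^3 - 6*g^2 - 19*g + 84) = g - 3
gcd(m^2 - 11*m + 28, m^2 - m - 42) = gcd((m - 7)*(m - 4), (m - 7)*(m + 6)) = m - 7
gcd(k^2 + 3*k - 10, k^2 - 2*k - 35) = k + 5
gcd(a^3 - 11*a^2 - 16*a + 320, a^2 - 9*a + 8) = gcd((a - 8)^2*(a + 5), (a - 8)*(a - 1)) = a - 8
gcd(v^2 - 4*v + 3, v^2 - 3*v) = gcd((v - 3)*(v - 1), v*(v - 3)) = v - 3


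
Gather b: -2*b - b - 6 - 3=-3*b - 9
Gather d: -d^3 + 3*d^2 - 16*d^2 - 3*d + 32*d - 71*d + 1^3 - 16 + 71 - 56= -d^3 - 13*d^2 - 42*d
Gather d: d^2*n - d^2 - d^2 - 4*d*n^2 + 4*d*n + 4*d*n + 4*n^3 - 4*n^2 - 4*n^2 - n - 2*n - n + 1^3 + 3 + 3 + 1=d^2*(n - 2) + d*(-4*n^2 + 8*n) + 4*n^3 - 8*n^2 - 4*n + 8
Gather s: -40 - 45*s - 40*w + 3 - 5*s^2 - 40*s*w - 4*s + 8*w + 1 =-5*s^2 + s*(-40*w - 49) - 32*w - 36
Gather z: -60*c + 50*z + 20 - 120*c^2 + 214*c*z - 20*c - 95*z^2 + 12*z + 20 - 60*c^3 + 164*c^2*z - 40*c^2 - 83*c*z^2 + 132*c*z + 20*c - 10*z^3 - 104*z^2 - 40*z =-60*c^3 - 160*c^2 - 60*c - 10*z^3 + z^2*(-83*c - 199) + z*(164*c^2 + 346*c + 22) + 40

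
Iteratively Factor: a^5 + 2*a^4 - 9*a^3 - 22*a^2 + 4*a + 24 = (a - 3)*(a^4 + 5*a^3 + 6*a^2 - 4*a - 8) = (a - 3)*(a + 2)*(a^3 + 3*a^2 - 4) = (a - 3)*(a + 2)^2*(a^2 + a - 2) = (a - 3)*(a - 1)*(a + 2)^2*(a + 2)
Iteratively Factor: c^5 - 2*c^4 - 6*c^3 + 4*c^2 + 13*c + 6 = (c + 1)*(c^4 - 3*c^3 - 3*c^2 + 7*c + 6) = (c - 3)*(c + 1)*(c^3 - 3*c - 2) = (c - 3)*(c - 2)*(c + 1)*(c^2 + 2*c + 1) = (c - 3)*(c - 2)*(c + 1)^2*(c + 1)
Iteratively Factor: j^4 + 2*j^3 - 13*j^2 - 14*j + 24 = (j - 3)*(j^3 + 5*j^2 + 2*j - 8) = (j - 3)*(j - 1)*(j^2 + 6*j + 8) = (j - 3)*(j - 1)*(j + 2)*(j + 4)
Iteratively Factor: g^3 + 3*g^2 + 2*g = (g)*(g^2 + 3*g + 2) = g*(g + 2)*(g + 1)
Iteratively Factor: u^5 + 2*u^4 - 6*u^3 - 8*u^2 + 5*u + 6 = (u - 2)*(u^4 + 4*u^3 + 2*u^2 - 4*u - 3) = (u - 2)*(u + 1)*(u^3 + 3*u^2 - u - 3) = (u - 2)*(u + 1)^2*(u^2 + 2*u - 3) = (u - 2)*(u - 1)*(u + 1)^2*(u + 3)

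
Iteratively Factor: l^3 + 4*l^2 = (l)*(l^2 + 4*l) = l^2*(l + 4)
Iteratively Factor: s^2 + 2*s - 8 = (s + 4)*(s - 2)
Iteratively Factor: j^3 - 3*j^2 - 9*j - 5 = (j + 1)*(j^2 - 4*j - 5) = (j - 5)*(j + 1)*(j + 1)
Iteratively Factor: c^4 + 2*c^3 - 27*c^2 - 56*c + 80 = (c + 4)*(c^3 - 2*c^2 - 19*c + 20) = (c + 4)^2*(c^2 - 6*c + 5) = (c - 1)*(c + 4)^2*(c - 5)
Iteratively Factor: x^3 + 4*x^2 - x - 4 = (x + 1)*(x^2 + 3*x - 4) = (x + 1)*(x + 4)*(x - 1)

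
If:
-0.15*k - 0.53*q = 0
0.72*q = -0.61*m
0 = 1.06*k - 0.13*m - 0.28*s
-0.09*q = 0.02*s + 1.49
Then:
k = -31.61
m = -10.56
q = 8.95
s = -114.75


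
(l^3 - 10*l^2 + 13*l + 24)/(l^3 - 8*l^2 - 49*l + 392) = (l^2 - 2*l - 3)/(l^2 - 49)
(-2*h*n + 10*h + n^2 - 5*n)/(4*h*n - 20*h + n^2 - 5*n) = (-2*h + n)/(4*h + n)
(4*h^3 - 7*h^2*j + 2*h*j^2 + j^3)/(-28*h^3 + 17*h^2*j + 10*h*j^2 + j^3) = (-h + j)/(7*h + j)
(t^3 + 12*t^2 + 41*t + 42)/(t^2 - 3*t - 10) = (t^2 + 10*t + 21)/(t - 5)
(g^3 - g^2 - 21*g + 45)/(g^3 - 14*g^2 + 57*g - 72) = (g + 5)/(g - 8)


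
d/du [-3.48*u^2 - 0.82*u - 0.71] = -6.96*u - 0.82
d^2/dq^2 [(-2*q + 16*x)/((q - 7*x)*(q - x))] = 4*(-q^3 + 24*q^2*x - 171*q*x^2 + 400*x^3)/(q^6 - 24*q^5*x + 213*q^4*x^2 - 848*q^3*x^3 + 1491*q^2*x^4 - 1176*q*x^5 + 343*x^6)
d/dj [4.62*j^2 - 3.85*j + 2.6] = 9.24*j - 3.85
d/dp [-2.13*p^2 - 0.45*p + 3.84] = -4.26*p - 0.45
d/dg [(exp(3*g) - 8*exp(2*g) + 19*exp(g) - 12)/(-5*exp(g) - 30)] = 2*(-exp(3*g) - 5*exp(2*g) + 48*exp(g) - 63)*exp(g)/(5*(exp(2*g) + 12*exp(g) + 36))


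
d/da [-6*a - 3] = -6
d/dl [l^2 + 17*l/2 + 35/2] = 2*l + 17/2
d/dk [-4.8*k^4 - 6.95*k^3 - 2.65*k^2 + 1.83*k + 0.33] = -19.2*k^3 - 20.85*k^2 - 5.3*k + 1.83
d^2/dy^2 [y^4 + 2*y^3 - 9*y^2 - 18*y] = 12*y^2 + 12*y - 18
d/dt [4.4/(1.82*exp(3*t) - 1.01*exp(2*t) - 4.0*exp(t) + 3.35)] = (-24.024*exp(2*t) + 8.888*exp(t) + 17.6)*exp(t)/(1.82*exp(3*t) - 1.01*exp(2*t) - 4.0*exp(t) + 3.35)^2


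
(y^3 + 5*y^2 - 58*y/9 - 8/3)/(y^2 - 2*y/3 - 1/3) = (y^2 + 14*y/3 - 8)/(y - 1)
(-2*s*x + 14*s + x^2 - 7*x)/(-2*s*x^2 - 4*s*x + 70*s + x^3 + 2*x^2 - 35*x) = (x - 7)/(x^2 + 2*x - 35)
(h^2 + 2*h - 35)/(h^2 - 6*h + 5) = (h + 7)/(h - 1)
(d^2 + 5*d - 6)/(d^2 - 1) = (d + 6)/(d + 1)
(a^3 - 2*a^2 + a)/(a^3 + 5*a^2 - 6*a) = (a - 1)/(a + 6)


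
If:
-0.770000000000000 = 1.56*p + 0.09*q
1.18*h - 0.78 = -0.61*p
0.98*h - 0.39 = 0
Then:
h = 0.40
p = 0.51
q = -17.38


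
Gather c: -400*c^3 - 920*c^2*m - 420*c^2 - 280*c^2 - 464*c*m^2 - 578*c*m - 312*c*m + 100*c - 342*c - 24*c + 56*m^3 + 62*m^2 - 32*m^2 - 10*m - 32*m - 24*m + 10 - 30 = -400*c^3 + c^2*(-920*m - 700) + c*(-464*m^2 - 890*m - 266) + 56*m^3 + 30*m^2 - 66*m - 20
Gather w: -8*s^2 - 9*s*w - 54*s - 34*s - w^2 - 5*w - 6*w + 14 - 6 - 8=-8*s^2 - 88*s - w^2 + w*(-9*s - 11)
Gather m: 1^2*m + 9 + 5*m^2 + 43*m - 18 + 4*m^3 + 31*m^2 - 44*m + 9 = 4*m^3 + 36*m^2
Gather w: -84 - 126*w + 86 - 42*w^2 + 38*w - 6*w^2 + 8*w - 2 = -48*w^2 - 80*w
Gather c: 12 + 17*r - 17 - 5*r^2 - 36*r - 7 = -5*r^2 - 19*r - 12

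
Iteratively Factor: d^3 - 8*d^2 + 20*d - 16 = (d - 2)*(d^2 - 6*d + 8) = (d - 4)*(d - 2)*(d - 2)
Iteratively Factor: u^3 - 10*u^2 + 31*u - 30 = (u - 3)*(u^2 - 7*u + 10) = (u - 3)*(u - 2)*(u - 5)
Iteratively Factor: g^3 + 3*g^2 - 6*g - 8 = (g + 4)*(g^2 - g - 2) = (g - 2)*(g + 4)*(g + 1)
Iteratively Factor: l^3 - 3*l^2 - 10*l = (l - 5)*(l^2 + 2*l) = l*(l - 5)*(l + 2)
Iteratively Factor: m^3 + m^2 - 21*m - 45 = (m + 3)*(m^2 - 2*m - 15) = (m - 5)*(m + 3)*(m + 3)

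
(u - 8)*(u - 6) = u^2 - 14*u + 48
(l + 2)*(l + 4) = l^2 + 6*l + 8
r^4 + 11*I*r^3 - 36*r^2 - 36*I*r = r*(r + 2*I)*(r + 3*I)*(r + 6*I)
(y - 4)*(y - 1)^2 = y^3 - 6*y^2 + 9*y - 4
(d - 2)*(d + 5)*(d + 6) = d^3 + 9*d^2 + 8*d - 60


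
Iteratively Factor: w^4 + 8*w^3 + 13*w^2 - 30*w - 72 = (w + 4)*(w^3 + 4*w^2 - 3*w - 18) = (w + 3)*(w + 4)*(w^2 + w - 6) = (w - 2)*(w + 3)*(w + 4)*(w + 3)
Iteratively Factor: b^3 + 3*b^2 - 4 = (b + 2)*(b^2 + b - 2) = (b - 1)*(b + 2)*(b + 2)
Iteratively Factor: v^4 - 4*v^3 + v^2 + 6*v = (v - 2)*(v^3 - 2*v^2 - 3*v) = (v - 3)*(v - 2)*(v^2 + v) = v*(v - 3)*(v - 2)*(v + 1)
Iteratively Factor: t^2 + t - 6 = (t - 2)*(t + 3)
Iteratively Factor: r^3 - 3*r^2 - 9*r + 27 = (r - 3)*(r^2 - 9) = (r - 3)^2*(r + 3)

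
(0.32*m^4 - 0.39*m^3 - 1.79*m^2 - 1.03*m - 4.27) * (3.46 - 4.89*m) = -1.5648*m^5 + 3.0143*m^4 + 7.4037*m^3 - 1.1567*m^2 + 17.3165*m - 14.7742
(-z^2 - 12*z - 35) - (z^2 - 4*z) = -2*z^2 - 8*z - 35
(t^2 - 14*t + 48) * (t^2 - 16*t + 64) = t^4 - 30*t^3 + 336*t^2 - 1664*t + 3072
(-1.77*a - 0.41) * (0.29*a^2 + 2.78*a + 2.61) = -0.5133*a^3 - 5.0395*a^2 - 5.7595*a - 1.0701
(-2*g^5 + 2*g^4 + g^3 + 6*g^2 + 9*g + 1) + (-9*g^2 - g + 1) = -2*g^5 + 2*g^4 + g^3 - 3*g^2 + 8*g + 2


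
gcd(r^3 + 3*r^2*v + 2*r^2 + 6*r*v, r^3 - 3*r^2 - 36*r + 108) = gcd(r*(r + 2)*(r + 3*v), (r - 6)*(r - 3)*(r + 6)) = 1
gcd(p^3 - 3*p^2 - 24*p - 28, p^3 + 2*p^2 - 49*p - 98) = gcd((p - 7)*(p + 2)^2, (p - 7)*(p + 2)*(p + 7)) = p^2 - 5*p - 14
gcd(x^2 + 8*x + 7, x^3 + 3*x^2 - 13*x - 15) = x + 1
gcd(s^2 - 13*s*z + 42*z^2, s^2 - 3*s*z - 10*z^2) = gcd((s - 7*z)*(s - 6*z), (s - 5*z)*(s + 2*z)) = 1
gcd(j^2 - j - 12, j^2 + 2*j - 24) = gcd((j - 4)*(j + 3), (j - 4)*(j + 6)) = j - 4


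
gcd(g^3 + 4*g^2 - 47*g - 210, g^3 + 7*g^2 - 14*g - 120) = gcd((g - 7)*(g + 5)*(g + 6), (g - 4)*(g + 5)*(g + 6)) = g^2 + 11*g + 30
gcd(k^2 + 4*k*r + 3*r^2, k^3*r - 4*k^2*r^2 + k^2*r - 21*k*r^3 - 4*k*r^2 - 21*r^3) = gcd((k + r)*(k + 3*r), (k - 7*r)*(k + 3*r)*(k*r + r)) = k + 3*r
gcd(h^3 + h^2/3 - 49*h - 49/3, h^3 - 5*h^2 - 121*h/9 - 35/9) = h^2 - 20*h/3 - 7/3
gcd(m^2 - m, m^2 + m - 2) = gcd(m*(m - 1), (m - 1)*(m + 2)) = m - 1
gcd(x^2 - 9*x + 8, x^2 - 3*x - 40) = x - 8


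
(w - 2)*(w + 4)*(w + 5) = w^3 + 7*w^2 + 2*w - 40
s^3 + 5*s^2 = s^2*(s + 5)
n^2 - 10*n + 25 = (n - 5)^2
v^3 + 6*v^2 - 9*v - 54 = (v - 3)*(v + 3)*(v + 6)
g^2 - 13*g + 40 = (g - 8)*(g - 5)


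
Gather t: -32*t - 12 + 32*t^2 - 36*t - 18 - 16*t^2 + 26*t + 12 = 16*t^2 - 42*t - 18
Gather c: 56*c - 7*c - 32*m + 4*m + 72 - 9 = 49*c - 28*m + 63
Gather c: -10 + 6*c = 6*c - 10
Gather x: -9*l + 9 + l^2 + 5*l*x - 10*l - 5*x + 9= l^2 - 19*l + x*(5*l - 5) + 18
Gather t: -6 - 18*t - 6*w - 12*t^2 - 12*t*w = -12*t^2 + t*(-12*w - 18) - 6*w - 6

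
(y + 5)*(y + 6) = y^2 + 11*y + 30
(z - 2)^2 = z^2 - 4*z + 4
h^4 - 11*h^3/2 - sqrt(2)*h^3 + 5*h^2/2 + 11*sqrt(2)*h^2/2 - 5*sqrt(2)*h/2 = h*(h - 5)*(h - 1/2)*(h - sqrt(2))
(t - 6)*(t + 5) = t^2 - t - 30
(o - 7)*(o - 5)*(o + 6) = o^3 - 6*o^2 - 37*o + 210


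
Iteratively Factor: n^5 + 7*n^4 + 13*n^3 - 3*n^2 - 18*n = (n + 3)*(n^4 + 4*n^3 + n^2 - 6*n) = (n + 2)*(n + 3)*(n^3 + 2*n^2 - 3*n) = (n + 2)*(n + 3)^2*(n^2 - n) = (n - 1)*(n + 2)*(n + 3)^2*(n)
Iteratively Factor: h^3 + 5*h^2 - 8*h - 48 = (h + 4)*(h^2 + h - 12) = (h - 3)*(h + 4)*(h + 4)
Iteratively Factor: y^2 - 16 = (y - 4)*(y + 4)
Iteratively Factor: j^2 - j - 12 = (j - 4)*(j + 3)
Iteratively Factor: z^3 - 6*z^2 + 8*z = (z)*(z^2 - 6*z + 8) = z*(z - 2)*(z - 4)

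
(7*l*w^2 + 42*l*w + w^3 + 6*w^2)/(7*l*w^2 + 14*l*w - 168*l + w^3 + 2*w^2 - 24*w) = w/(w - 4)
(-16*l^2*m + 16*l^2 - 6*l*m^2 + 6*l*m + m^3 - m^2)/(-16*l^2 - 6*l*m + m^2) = m - 1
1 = 1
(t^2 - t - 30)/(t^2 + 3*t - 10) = (t - 6)/(t - 2)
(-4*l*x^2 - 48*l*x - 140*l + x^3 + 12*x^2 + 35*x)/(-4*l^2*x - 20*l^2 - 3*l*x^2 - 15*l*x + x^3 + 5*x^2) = (x + 7)/(l + x)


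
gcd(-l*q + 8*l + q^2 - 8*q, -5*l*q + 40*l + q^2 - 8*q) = q - 8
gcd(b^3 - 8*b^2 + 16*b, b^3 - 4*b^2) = b^2 - 4*b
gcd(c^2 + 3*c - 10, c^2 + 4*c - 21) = 1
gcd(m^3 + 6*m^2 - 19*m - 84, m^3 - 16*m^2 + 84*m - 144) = m - 4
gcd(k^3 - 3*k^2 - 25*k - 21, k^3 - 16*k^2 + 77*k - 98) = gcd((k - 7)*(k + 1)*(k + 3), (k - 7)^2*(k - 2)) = k - 7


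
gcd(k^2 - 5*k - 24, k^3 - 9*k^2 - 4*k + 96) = k^2 - 5*k - 24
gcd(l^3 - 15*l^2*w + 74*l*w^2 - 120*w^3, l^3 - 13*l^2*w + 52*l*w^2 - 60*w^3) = l^2 - 11*l*w + 30*w^2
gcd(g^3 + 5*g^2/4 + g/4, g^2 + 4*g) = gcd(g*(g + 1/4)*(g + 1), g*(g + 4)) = g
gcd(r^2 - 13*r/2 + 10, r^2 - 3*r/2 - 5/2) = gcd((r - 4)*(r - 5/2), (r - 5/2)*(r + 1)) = r - 5/2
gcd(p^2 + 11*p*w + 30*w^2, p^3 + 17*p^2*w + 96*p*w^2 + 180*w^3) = p^2 + 11*p*w + 30*w^2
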